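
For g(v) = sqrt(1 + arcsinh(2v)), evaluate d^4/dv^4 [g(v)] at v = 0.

1

Plug the Maclaurin series of the inner function into that of the outer and collect terms.
The coefficient of v^4 in the expansion is 1/24, so g^(4)(0) = 4! * (1/24) = 1.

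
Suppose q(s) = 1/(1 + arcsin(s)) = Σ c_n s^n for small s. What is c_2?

1

Let u equal the inner series; expand the outer function in u and truncate.
q(0) = 1
q′(0) = -1
q′′(0) = 2
So c_2 = q′′(0)/2! = 1.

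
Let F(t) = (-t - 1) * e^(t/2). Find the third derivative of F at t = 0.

Shift and add copies of the series according to the polynomial's terms.
The coefficient of t^3 in the expansion is -7/48, so F′′′(0) = 3! * (-7/48) = -7/8.

-7/8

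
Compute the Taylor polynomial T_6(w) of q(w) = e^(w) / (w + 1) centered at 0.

Expand 1/(denominator) as a geometric series and multiply by the numerator's series.

53*w^6/144 - 11*w^5/30 + 3*w^4/8 - w^3/3 + w^2/2 + 1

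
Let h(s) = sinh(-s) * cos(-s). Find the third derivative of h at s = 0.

2

Take the Cauchy product of the two expansions.
The coefficient of s^3 in the expansion is 1/3, so h′′′(0) = 3! * (1/3) = 2.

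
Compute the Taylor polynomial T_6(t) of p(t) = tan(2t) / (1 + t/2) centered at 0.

-607*t^6/240 + 607*t^5/120 - 19*t^4/12 + 19*t^3/6 - t^2 + 2*t

Multiply the two series term by term and collect like powers.
p(0) = 0
p′(0) = 2
p′′(0) = -2
p′′′(0) = 19
p^(4)(0) = -38
p^(5)(0) = 607
p^(6)(0) = -1821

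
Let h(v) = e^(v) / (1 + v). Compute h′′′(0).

Write out both Maclaurin series and multiply, keeping only the needed powers.
From the series, [v^3] h = -1/3; multiply by 3! = 6 to get -2.

-2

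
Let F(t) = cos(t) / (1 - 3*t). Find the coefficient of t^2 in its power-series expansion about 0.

17/2

Expand 1/(denominator) as a geometric series and multiply by the numerator's series.
F(0) = 1
F′(0) = 3
F′′(0) = 17
So c_2 = F′′(0)/2! = 17/2.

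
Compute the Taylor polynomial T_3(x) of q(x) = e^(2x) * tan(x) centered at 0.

Take the Cauchy product of the two expansions.
[x^0] = 0;  [x^1] = 1;  [x^2] = 2;  [x^3] = 7/3.

7*x^3/3 + 2*x^2 + x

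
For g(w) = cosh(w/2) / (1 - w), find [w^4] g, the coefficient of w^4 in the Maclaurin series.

Write out both Maclaurin series and multiply, keeping only the needed powers.
So c_4 = g^(4)(0)/4! = 433/384.

433/384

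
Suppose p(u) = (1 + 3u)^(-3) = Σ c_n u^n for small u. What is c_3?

-270

[u^0] = 1;  [u^1] = -9;  [u^2] = 54;  [u^3] = -270.
So c_3 = p′′′(0)/3! = -270.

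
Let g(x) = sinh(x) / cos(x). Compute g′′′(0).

Write the quotient as an unknown series and match coefficients against numerator = denominator · series.
From the series, [x^3] g = 2/3; multiply by 3! = 6 to get 4.

4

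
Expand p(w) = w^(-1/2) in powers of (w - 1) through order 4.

35*(w - 1)^4/128 - 5*(w - 1)^3/16 + 3*(w - 1)^2/8 - (w - 1)/2 + 1

[(w - 1)^0] = 1;  [(w - 1)^1] = -1/2;  [(w - 1)^2] = 3/8;  [(w - 1)^3] = -5/16;  [(w - 1)^4] = 35/128.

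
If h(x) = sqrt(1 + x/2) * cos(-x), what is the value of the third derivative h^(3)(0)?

Take the Cauchy product of the two expansions.
The coefficient of x^3 in the expansion is -15/128, so h′′′(0) = 3! * (-15/128) = -45/64.

-45/64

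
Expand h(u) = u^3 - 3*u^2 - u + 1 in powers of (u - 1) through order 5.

[(u - 1)^0] = -2;  [(u - 1)^1] = -4;  [(u - 1)^2] = 0;  [(u - 1)^3] = 1;  [(u - 1)^4] = 0;  [(u - 1)^5] = 0.

(u - 1)^3 - 4*(u - 1) - 2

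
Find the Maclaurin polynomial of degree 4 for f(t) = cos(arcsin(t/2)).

-t^4/128 - t^2/8 + 1

Compose series: expand the inner function first, then feed it into the outer expansion.
[t^0] = 1;  [t^1] = 0;  [t^2] = -1/8;  [t^3] = 0;  [t^4] = -1/128.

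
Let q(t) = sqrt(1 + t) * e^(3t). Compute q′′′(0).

309/8

Take the Cauchy product of the two expansions.
The coefficient of t^3 in the expansion is 103/16, so q′′′(0) = 3! * (103/16) = 309/8.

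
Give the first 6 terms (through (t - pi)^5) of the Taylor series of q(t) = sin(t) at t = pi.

q(pi) = 0
q′(pi) = -1
q′′(pi) = 0
q′′′(pi) = 1
q^(4)(pi) = 0
q^(5)(pi) = -1

-(t - pi)^5/120 + (t - pi)^3/6 - (t - pi)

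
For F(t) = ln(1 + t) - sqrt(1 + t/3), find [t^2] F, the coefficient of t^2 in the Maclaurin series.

Add the two expansions coefficient-wise.

-35/72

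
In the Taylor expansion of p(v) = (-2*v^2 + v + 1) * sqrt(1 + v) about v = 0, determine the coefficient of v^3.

Shift and add copies of the series according to the polynomial's terms.
[v^0] = 1;  [v^1] = 3/2;  [v^2] = -13/8;  [v^3] = -17/16.

-17/16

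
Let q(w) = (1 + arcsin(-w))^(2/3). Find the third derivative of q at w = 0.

Let u equal the inner series; expand the outer function in u and truncate.
From the series, [w^3] q = -13/81; multiply by 3! = 6 to get -26/27.

-26/27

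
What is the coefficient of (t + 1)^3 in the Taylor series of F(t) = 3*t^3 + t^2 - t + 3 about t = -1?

3

c_3 = F′′′(-1)/3! = 3.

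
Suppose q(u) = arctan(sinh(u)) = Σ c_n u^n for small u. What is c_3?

-1/6

Compose series: expand the inner function first, then feed it into the outer expansion.
q(0) = 0
q′(0) = 1
q′′(0) = 0
q′′′(0) = -1
The Taylor polynomial is Σ q^(k)(0)/k! · u^k.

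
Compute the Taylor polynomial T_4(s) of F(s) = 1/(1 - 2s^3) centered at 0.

F(0) = 1
F′(0) = 0
F′′(0) = 0
F′′′(0) = 12
F^(4)(0) = 0
Then c_k = F^(k)(0)/k! gives each Taylor coefficient.

2*s^3 + 1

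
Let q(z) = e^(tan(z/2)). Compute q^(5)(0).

Compose series: expand the inner function first, then feed it into the outer expansion.
The coefficient of z^5 in the expansion is 37/3840, so q^(5)(0) = 5! * (37/3840) = 37/32.

37/32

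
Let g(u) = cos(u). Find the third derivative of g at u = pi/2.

1

The coefficient of (u - pi/2)^3 in the expansion is 1/6, so g′′′(pi/2) = 3! * (1/6) = 1.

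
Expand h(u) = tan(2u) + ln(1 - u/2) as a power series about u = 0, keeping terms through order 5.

Expand each term separately and add.

409*u^5/96 - u^4/64 + 21*u^3/8 - u^2/8 + 3*u/2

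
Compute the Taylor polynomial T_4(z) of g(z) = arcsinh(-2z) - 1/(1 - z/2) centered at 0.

-z^4/16 + 29*z^3/24 - z^2/4 - 5*z/2 - 1

Combine the two series term by term.
g(0) = -1
g′(0) = -5/2
g′′(0) = -1/2
g′′′(0) = 29/4
g^(4)(0) = -3/2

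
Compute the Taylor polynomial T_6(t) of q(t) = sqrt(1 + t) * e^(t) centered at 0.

Take the Cauchy product of the two expansions.
q(0) = 1
q′(0) = 3/2
q′′(0) = 7/4
q′′′(0) = 17/8
q^(4)(0) = 33/16
q^(5)(0) = 107/32
q^(6)(0) = -89/64

-89*t^6/46080 + 107*t^5/3840 + 11*t^4/128 + 17*t^3/48 + 7*t^2/8 + 3*t/2 + 1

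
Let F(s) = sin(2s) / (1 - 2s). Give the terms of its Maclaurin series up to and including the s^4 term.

40*s^4/3 + 20*s^3/3 + 4*s^2 + 2*s

Take the Cauchy product of the two expansions.
F(0) = 0
F′(0) = 2
F′′(0) = 8
F′′′(0) = 40
F^(4)(0) = 320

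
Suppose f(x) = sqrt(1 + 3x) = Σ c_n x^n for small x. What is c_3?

27/16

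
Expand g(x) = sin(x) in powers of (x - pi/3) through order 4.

sqrt(3)*(x - pi/3)^4/48 - (x - pi/3)^3/12 - sqrt(3)*(x - pi/3)^2/4 + (x - pi/3)/2 + sqrt(3)/2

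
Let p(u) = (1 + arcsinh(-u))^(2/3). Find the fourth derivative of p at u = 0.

Let u equal the inner series; expand the outer function in u and truncate.
The coefficient of u^4 in the expansion is 2/243, so p^(4)(0) = 4! * (2/243) = 16/81.

16/81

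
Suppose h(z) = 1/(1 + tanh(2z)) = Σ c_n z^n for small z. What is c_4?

16/3

Compose series: expand the inner function first, then feed it into the outer expansion.
[z^0] = 1;  [z^1] = -2;  [z^2] = 4;  [z^3] = -16/3;  [z^4] = 16/3.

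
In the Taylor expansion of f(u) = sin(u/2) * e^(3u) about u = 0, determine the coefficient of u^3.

107/48

Expand each factor separately, then convolve coefficients.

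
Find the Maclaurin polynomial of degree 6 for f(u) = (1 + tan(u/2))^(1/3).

-3947*u^6/2099520 + 497*u^5/116640 - 7*u^4/972 + 7*u^3/324 - u^2/36 + u/6 + 1

Let u equal the inner series; expand the outer function in u and truncate.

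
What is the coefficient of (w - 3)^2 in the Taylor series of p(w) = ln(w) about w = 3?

-1/18

p(3) = ln(3)
p′(3) = 1/3
p′′(3) = -1/9
So c_2 = p′′(3)/2! = -1/18.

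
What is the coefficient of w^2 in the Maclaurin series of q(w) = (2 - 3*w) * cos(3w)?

-9

Distribute the polynomial across the series and collect like powers.
[w^0] = 2;  [w^1] = -3;  [w^2] = -9.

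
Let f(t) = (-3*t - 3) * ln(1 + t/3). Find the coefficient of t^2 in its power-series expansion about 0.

-5/6

Distribute the polynomial across the series and collect like powers.
[t^0] = 0;  [t^1] = -1;  [t^2] = -5/6.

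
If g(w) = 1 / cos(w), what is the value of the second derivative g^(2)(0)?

1

Divide the numerator series by the denominator series (power-series long division).
From the series, [w^2] g = 1/2; multiply by 2! = 2 to get 1.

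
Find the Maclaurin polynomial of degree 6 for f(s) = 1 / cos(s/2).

61*s^6/46080 + 5*s^4/384 + s^2/8 + 1

Divide the numerator series by the denominator series (power-series long division).
[s^0] = 1;  [s^1] = 0;  [s^2] = 1/8;  [s^3] = 0;  [s^4] = 5/384;  [s^5] = 0;  [s^6] = 61/46080.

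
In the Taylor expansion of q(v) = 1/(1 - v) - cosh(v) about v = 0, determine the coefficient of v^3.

Add the two expansions coefficient-wise.
[v^0] = 0;  [v^1] = 1;  [v^2] = 1/2;  [v^3] = 1.
So c_3 = q′′′(0)/3! = 1.

1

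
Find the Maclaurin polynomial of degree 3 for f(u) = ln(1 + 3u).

Use the known series and substitute for the argument.
[u^0] = 0;  [u^1] = 3;  [u^2] = -9/2;  [u^3] = 9.

9*u^3 - 9*u^2/2 + 3*u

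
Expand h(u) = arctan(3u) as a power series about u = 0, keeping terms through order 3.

-9*u^3 + 3*u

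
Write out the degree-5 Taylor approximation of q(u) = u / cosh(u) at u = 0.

Divide the numerator series by the denominator series (power-series long division).
q(0) = 0
q′(0) = 1
q′′(0) = 0
q′′′(0) = -3
q^(4)(0) = 0
q^(5)(0) = 25

5*u^5/24 - u^3/2 + u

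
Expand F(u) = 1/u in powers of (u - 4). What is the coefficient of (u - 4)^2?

Differentiate repeatedly and evaluate at the center.
F(4) = 1/4
F′(4) = -1/16
F′′(4) = 1/32

1/64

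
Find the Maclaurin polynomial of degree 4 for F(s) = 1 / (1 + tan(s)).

5*s^4/3 - 4*s^3/3 + s^2 - s + 1

Write 1/(1+u) = 1 - u + u^2 - u^3 + ... and substitute the series for u.
F(0) = 1
F′(0) = -1
F′′(0) = 2
F′′′(0) = -8
F^(4)(0) = 40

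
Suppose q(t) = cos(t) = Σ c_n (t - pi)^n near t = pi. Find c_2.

Apply the Taylor formula c_k = f^(k)(a)/k!.

1/2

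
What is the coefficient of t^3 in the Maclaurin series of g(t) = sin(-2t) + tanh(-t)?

5/3

Combine the two series term by term.
[t^0] = 0;  [t^1] = -3;  [t^2] = 0;  [t^3] = 5/3.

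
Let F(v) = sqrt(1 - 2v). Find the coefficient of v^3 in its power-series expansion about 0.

c_3 = F′′′(0)/3! = -1/2.

-1/2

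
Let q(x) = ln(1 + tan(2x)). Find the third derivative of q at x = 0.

Let u equal the inner series; expand the outer function in u and truncate.
The coefficient of x^3 in the expansion is 16/3, so q′′′(0) = 3! * (16/3) = 32.

32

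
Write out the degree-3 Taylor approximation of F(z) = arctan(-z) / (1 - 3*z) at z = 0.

-26*z^3/3 - 3*z^2 - z

Multiply the numerator's expansion by the denominator's geometric series.
F(0) = 0
F′(0) = -1
F′′(0) = -6
F′′′(0) = -52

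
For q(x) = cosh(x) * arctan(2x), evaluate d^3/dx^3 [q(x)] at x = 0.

-10

Take the Cauchy product of the two expansions.
From the series, [x^3] q = -5/3; multiply by 3! = 6 to get -10.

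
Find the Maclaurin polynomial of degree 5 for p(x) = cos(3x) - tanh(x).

-2*x^5/15 + 27*x^4/8 + x^3/3 - 9*x^2/2 - x + 1

Expand each term separately and add.
p(0) = 1
p′(0) = -1
p′′(0) = -9
p′′′(0) = 2
p^(4)(0) = 81
p^(5)(0) = -16
Then c_k = p^(k)(0)/k! gives each Taylor coefficient.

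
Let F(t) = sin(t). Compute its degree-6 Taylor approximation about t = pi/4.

F(pi/4) = sqrt(2)/2
F′(pi/4) = sqrt(2)/2
F′′(pi/4) = -sqrt(2)/2
F′′′(pi/4) = -sqrt(2)/2
F^(4)(pi/4) = sqrt(2)/2
F^(5)(pi/4) = sqrt(2)/2
F^(6)(pi/4) = -sqrt(2)/2
Dividing each by k! gives the coefficients c_0, ..., c_6.

-sqrt(2)*(t - pi/4)^6/1440 + sqrt(2)*(t - pi/4)^5/240 + sqrt(2)*(t - pi/4)^4/48 - sqrt(2)*(t - pi/4)^3/12 - sqrt(2)*(t - pi/4)^2/4 + sqrt(2)*(t - pi/4)/2 + sqrt(2)/2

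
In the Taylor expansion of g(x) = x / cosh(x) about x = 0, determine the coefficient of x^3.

-1/2

Invert the denominator's series and multiply.
[x^0] = 0;  [x^1] = 1;  [x^2] = 0;  [x^3] = -1/2.
So c_3 = g′′′(0)/3! = -1/2.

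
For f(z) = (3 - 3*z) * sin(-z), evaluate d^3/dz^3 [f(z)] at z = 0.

3

Distribute the polynomial across the series and collect like powers.
The coefficient of z^3 in the expansion is 1/2, so f′′′(0) = 3! * (1/2) = 3.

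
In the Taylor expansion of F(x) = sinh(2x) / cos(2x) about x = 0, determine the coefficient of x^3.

Write the quotient as an unknown series and match coefficients against numerator = denominator · series.
F(0) = 0
F′(0) = 2
F′′(0) = 0
F′′′(0) = 32
So c_3 = F′′′(0)/3! = 16/3.

16/3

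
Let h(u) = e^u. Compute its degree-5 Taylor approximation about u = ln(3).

(u - ln(3))^5/40 + (u - ln(3))^4/8 + (u - ln(3))^3/2 + 3*(u - ln(3))^2/2 + 3*(u - ln(3)) + 3

Compute the successive derivatives at the expansion point and divide by k!.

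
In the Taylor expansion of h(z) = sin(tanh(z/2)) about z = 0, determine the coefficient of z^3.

Compose series: expand the inner function first, then feed it into the outer expansion.
h(0) = 0
h′(0) = 1/2
h′′(0) = 0
h′′′(0) = -3/8
So c_3 = h′′′(0)/3! = -1/16.

-1/16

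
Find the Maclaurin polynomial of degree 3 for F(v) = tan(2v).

8*v^3/3 + 2*v

F(0) = 0
F′(0) = 2
F′′(0) = 0
F′′′(0) = 16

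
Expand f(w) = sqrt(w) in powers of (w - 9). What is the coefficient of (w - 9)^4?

Apply the Taylor formula c_k = f^(k)(a)/k!.
f(9) = 3
f′(9) = 1/6
f′′(9) = -1/108
f′′′(9) = 1/648
f^(4)(9) = -5/11664

-5/279936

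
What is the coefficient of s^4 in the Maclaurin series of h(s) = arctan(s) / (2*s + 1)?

Expand 1/(denominator) as a geometric series and multiply by the numerator's series.
h(0) = 0
h′(0) = 1
h′′(0) = -4
h′′′(0) = 22
h^(4)(0) = -176
So c_4 = h^(4)(0)/4! = -22/3.

-22/3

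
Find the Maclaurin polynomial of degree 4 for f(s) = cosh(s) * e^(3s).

17*s^4/3 + 6*s^3 + 5*s^2 + 3*s + 1

Take the Cauchy product of the two expansions.
[s^0] = 1;  [s^1] = 3;  [s^2] = 5;  [s^3] = 6;  [s^4] = 17/3.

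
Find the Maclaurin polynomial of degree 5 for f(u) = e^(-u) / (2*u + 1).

Expand 1/(denominator) as a geometric series and multiply by the numerator's series.
f(0) = 1
f′(0) = -3
f′′(0) = 13
f′′′(0) = -79
f^(4)(0) = 633
f^(5)(0) = -6331
The Taylor polynomial is Σ f^(k)(0)/k! · u^k.

-6331*u^5/120 + 211*u^4/8 - 79*u^3/6 + 13*u^2/2 - 3*u + 1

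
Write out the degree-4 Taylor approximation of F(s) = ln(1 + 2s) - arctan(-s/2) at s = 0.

Add the two expansions coefficient-wise.
[s^0] = 0;  [s^1] = 5/2;  [s^2] = -2;  [s^3] = 21/8;  [s^4] = -4.

-4*s^4 + 21*s^3/8 - 2*s^2 + 5*s/2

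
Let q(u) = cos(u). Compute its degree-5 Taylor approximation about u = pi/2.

q(pi/2) = 0
q′(pi/2) = -1
q′′(pi/2) = 0
q′′′(pi/2) = 1
q^(4)(pi/2) = 0
q^(5)(pi/2) = -1
Dividing each by k! gives the coefficients c_0, ..., c_5.

-(u - pi/2)^5/120 + (u - pi/2)^3/6 - (u - pi/2)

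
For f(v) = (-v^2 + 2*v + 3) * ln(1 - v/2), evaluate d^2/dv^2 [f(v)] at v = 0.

-11/4

Shift and add copies of the series according to the polynomial's terms.
The coefficient of v^2 in the expansion is -11/8, so f′′(0) = 2! * (-11/8) = -11/4.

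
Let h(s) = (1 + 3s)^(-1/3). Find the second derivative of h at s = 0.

4

Compute the successive derivatives at the expansion point and divide by k!.
From the series, [s^2] h = 2; multiply by 2! = 2 to get 4.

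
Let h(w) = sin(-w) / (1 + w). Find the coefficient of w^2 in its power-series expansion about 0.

1

Take the Cauchy product of the two expansions.
h(0) = 0
h′(0) = -1
h′′(0) = 2
So c_2 = h′′(0)/2! = 1.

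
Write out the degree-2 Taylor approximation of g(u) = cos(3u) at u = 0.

1 - 9*u^2/2

Differentiate repeatedly and evaluate at the center.
g(0) = 1
g′(0) = 0
g′′(0) = -9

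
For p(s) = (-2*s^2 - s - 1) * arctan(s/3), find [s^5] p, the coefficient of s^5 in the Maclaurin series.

29/1215

Distribute the polynomial across the series and collect like powers.
p(0) = 0
p′(0) = -1/3
p′′(0) = -2/3
p′′′(0) = -106/27
p^(4)(0) = 8/27
p^(5)(0) = 232/81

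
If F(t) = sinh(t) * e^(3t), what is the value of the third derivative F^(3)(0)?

28

Multiply the two series term by term and collect like powers.
From the series, [t^3] F = 14/3; multiply by 3! = 6 to get 28.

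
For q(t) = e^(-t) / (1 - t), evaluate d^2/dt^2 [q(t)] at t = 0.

Multiply the two series term by term and collect like powers.
From the series, [t^2] q = 1/2; multiply by 2! = 2 to get 1.

1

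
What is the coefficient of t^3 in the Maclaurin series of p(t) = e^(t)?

1/6

Differentiate repeatedly and evaluate at the center.
[t^0] = 1;  [t^1] = 1;  [t^2] = 1/2;  [t^3] = 1/6.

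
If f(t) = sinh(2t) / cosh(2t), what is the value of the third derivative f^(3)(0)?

-16

Divide the numerator series by the denominator series (power-series long division).
The coefficient of t^3 in the expansion is -8/3, so f′′′(0) = 3! * (-8/3) = -16.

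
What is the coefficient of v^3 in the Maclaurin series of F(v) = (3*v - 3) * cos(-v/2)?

-3/8

Multiply each power in the prefactor through the base expansion.
F(0) = -3
F′(0) = 3
F′′(0) = 3/4
F′′′(0) = -9/4
The Taylor polynomial is Σ F^(k)(0)/k! · v^k.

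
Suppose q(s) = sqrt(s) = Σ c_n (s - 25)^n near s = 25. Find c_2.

-1/1000

Differentiate repeatedly and evaluate at the center.
[(s - 25)^0] = 5;  [(s - 25)^1] = 1/10;  [(s - 25)^2] = -1/1000.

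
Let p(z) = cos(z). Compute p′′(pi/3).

-1/2

The coefficient of (z - pi/3)^2 in the expansion is -1/4, so p′′(pi/3) = 2! * (-1/4) = -1/2.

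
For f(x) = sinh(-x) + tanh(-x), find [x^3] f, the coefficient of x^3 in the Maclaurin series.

Add the two expansions coefficient-wise.

1/6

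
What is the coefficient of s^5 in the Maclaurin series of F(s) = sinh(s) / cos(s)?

Divide the numerator series by the denominator series (power-series long division).
F(0) = 0
F′(0) = 1
F′′(0) = 0
F′′′(0) = 4
F^(4)(0) = 0
F^(5)(0) = 36
The Taylor polynomial is Σ F^(k)(0)/k! · s^k.

3/10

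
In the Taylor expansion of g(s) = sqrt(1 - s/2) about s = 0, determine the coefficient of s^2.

g(0) = 1
g′(0) = -1/4
g′′(0) = -1/16

-1/32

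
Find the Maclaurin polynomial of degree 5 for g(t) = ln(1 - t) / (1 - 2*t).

-661*t^5/30 - 131*t^4/12 - 16*t^3/3 - 5*t^2/2 - t

Multiply the numerator's expansion by the denominator's geometric series.
g(0) = 0
g′(0) = -1
g′′(0) = -5
g′′′(0) = -32
g^(4)(0) = -262
g^(5)(0) = -2644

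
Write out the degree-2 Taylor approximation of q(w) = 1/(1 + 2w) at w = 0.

Apply the Taylor formula c_k = f^(k)(a)/k!.
q(0) = 1
q′(0) = -2
q′′(0) = 8

4*w^2 - 2*w + 1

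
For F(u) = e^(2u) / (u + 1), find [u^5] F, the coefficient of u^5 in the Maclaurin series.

Use 1/(1 - r) = Σ r^k on the denominator, then take the Cauchy product.
[u^0] = 1;  [u^1] = 1;  [u^2] = 1;  [u^3] = 1/3;  [u^4] = 1/3;  [u^5] = -1/15.

-1/15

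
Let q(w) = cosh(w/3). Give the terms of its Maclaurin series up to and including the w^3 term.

w^2/18 + 1

q(0) = 1
q′(0) = 0
q′′(0) = 1/9
q′′′(0) = 0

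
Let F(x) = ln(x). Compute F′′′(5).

Use the known series and substitute for the argument.
From the series, [(x - 5)^3] F = 1/375; multiply by 3! = 6 to get 2/125.

2/125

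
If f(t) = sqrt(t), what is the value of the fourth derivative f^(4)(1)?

Apply the Taylor formula c_k = f^(k)(a)/k!.
The coefficient of (t - 1)^4 in the expansion is -5/128, so f^(4)(1) = 4! * (-5/128) = -15/16.

-15/16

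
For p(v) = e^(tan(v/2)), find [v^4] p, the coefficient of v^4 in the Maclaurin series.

Substitute the inner expansion into the outer series and collect powers.
p(0) = 1
p′(0) = 1/2
p′′(0) = 1/4
p′′′(0) = 3/8
p^(4)(0) = 9/16
So c_4 = p^(4)(0)/4! = 3/128.

3/128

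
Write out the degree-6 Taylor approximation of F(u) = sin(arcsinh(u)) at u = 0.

u^5/6 - u^3/3 + u

Substitute the inner expansion into the outer series and collect powers.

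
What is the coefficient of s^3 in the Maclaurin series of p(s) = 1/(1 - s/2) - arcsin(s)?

-1/24

Expand each term separately and add.
p(0) = 1
p′(0) = -1/2
p′′(0) = 1/2
p′′′(0) = -1/4
Then c_k = p^(k)(0)/k! gives each Taylor coefficient.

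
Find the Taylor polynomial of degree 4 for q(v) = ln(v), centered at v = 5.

-(v - 5)^4/2500 + (v - 5)^3/375 - (v - 5)^2/50 + (v - 5)/5 + ln(5)

[(v - 5)^0] = ln(5);  [(v - 5)^1] = 1/5;  [(v - 5)^2] = -1/50;  [(v - 5)^3] = 1/375;  [(v - 5)^4] = -1/2500.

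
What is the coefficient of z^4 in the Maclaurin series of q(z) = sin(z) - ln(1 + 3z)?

81/4

Expand each term separately and add.
q(0) = 0
q′(0) = -2
q′′(0) = 9
q′′′(0) = -55
q^(4)(0) = 486
Then c_k = q^(k)(0)/k! gives each Taylor coefficient.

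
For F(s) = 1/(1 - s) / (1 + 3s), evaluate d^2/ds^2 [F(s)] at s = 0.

Expand each factor separately, then convolve coefficients.
From the series, [s^2] F = 7; multiply by 2! = 2 to get 14.

14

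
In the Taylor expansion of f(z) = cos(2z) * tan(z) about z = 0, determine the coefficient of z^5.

2/15

Take the Cauchy product of the two expansions.
f(0) = 0
f′(0) = 1
f′′(0) = 0
f′′′(0) = -10
f^(4)(0) = 0
f^(5)(0) = 16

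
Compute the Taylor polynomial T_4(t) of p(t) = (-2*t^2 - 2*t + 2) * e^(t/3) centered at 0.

Multiply each power in the prefactor through the base expansion.

-119*t^4/972 - 62*t^3/81 - 23*t^2/9 - 4*t/3 + 2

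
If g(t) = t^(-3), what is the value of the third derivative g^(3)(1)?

The coefficient of (t - 1)^3 in the expansion is -10, so g′′′(1) = 3! * (-10) = -60.

-60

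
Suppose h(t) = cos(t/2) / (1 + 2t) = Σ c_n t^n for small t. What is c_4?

5953/384

Expand each factor separately, then convolve coefficients.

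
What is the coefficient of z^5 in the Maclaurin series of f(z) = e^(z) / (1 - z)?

163/60

Write out both Maclaurin series and multiply, keeping only the needed powers.
f(0) = 1
f′(0) = 2
f′′(0) = 5
f′′′(0) = 16
f^(4)(0) = 65
f^(5)(0) = 326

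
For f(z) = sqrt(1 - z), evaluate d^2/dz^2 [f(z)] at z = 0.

Use the known series and substitute for the argument.
From the series, [z^2] f = -1/8; multiply by 2! = 2 to get -1/4.

-1/4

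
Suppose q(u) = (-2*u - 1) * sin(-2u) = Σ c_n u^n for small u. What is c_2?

Multiply each power in the prefactor through the base expansion.
[u^0] = 0;  [u^1] = 2;  [u^2] = 4.

4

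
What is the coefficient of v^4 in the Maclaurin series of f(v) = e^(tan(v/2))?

Let u equal the inner series; expand the outer function in u and truncate.

3/128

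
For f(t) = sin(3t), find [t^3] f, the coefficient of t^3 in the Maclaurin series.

c_3 = f′′′(0)/3! = -9/2.

-9/2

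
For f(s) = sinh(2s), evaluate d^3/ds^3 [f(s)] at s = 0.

8

The coefficient of s^3 in the expansion is 4/3, so f′′′(0) = 3! * (4/3) = 8.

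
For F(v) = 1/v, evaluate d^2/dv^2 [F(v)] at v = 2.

From the series, [(v - 2)^2] F = 1/8; multiply by 2! = 2 to get 1/4.

1/4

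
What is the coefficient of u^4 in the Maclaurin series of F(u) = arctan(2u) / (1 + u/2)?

Multiply the two series term by term and collect like powers.

13/12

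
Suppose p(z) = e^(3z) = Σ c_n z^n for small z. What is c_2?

c_2 = p′′(0)/2! = 9/2.

9/2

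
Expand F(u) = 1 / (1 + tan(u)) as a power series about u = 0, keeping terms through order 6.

Use the geometric series for the reciprocal, then substitute.
F(0) = 1
F′(0) = -1
F′′(0) = 2
F′′′(0) = -8
F^(4)(0) = 40
F^(5)(0) = -256
F^(6)(0) = 1952
Then c_k = F^(k)(0)/k! gives each Taylor coefficient.

122*u^6/45 - 32*u^5/15 + 5*u^4/3 - 4*u^3/3 + u^2 - u + 1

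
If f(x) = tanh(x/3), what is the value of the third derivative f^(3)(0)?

From the series, [x^3] f = -1/81; multiply by 3! = 6 to get -2/27.

-2/27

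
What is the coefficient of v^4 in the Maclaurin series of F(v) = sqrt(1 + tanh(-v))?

17/384

Compose series: expand the inner function first, then feed it into the outer expansion.
F(0) = 1
F′(0) = -1/2
F′′(0) = -1/4
F′′′(0) = 5/8
F^(4)(0) = 17/16
So c_4 = F^(4)(0)/4! = 17/384.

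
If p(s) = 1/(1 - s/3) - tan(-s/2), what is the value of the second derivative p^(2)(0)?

2/9

Combine the two series term by term.
The coefficient of s^2 in the expansion is 1/9, so p′′(0) = 2! * (1/9) = 2/9.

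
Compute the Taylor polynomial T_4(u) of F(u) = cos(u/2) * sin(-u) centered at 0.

Take the Cauchy product of the two expansions.
F(0) = 0
F′(0) = -1
F′′(0) = 0
F′′′(0) = 7/4
F^(4)(0) = 0
Dividing each by k! gives the coefficients c_0, ..., c_4.

7*u^3/24 - u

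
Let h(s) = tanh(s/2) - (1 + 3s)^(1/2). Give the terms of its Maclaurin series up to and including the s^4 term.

405*s^4/128 - 83*s^3/48 + 9*s^2/8 - s - 1

Add the two expansions coefficient-wise.
h(0) = -1
h′(0) = -1
h′′(0) = 9/4
h′′′(0) = -83/8
h^(4)(0) = 1215/16
Then c_k = h^(k)(0)/k! gives each Taylor coefficient.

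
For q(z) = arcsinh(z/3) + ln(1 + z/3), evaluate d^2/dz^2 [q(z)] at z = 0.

Expand each term separately and add.
From the series, [z^2] q = -1/18; multiply by 2! = 2 to get -1/9.

-1/9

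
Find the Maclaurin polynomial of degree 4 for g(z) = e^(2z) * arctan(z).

Take the Cauchy product of the two expansions.
[z^0] = 0;  [z^1] = 1;  [z^2] = 2;  [z^3] = 5/3;  [z^4] = 2/3.

2*z^4/3 + 5*z^3/3 + 2*z^2 + z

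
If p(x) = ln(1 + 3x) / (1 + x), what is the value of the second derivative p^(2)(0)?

Multiply the two series term by term and collect like powers.
The coefficient of x^2 in the expansion is -15/2, so p′′(0) = 2! * (-15/2) = -15.

-15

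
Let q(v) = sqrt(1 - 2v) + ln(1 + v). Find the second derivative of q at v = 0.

-2

Expand each term separately and add.
From the series, [v^2] q = -1; multiply by 2! = 2 to get -2.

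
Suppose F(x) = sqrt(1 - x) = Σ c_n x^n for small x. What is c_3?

-1/16

F(0) = 1
F′(0) = -1/2
F′′(0) = -1/4
F′′′(0) = -3/8
So c_3 = F′′′(0)/3! = -1/16.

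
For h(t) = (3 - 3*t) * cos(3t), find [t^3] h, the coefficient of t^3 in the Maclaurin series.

Multiply each power in the prefactor through the base expansion.
h(0) = 3
h′(0) = -3
h′′(0) = -27
h′′′(0) = 81
The Taylor polynomial is Σ h^(k)(0)/k! · t^k.

27/2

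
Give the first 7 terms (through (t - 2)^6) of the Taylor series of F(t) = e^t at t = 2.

(t - 2)^6*e^(2)/720 + (t - 2)^5*e^(2)/120 + (t - 2)^4*e^(2)/24 + (t - 2)^3*e^(2)/6 + (t - 2)^2*e^(2)/2 + (t - 2)*e^(2) + e^(2)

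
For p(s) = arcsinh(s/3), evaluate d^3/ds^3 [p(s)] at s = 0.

-1/27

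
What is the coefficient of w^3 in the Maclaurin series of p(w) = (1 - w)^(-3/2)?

35/16

p(0) = 1
p′(0) = 3/2
p′′(0) = 15/4
p′′′(0) = 105/8
The Taylor polynomial is Σ p^(k)(0)/k! · w^k.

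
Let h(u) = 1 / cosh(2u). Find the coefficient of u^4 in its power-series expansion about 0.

10/3

Write the quotient as an unknown series and match coefficients against numerator = denominator · series.
[u^0] = 1;  [u^1] = 0;  [u^2] = -2;  [u^3] = 0;  [u^4] = 10/3.
So c_4 = h^(4)(0)/4! = 10/3.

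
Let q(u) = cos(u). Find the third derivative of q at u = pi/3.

sqrt(3)/2

The coefficient of (u - pi/3)^3 in the expansion is sqrt(3)/12, so q′′′(pi/3) = 3! * (sqrt(3)/12) = sqrt(3)/2.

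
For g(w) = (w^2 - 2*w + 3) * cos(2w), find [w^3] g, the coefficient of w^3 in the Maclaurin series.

Distribute the polynomial across the series and collect like powers.
g(0) = 3
g′(0) = -2
g′′(0) = -10
g′′′(0) = 24

4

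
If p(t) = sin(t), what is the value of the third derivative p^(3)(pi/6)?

-sqrt(3)/2

The coefficient of (t - pi/6)^3 in the expansion is -sqrt(3)/12, so p′′′(pi/6) = 3! * (-sqrt(3)/12) = -sqrt(3)/2.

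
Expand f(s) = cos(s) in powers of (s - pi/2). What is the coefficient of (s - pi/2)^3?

f(pi/2) = 0
f′(pi/2) = -1
f′′(pi/2) = 0
f′′′(pi/2) = 1
So c_3 = f′′′(pi/2)/3! = 1/6.

1/6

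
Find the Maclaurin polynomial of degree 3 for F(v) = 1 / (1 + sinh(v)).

Use the geometric series for the reciprocal, then substitute.
F(0) = 1
F′(0) = -1
F′′(0) = 2
F′′′(0) = -7

-7*v^3/6 + v^2 - v + 1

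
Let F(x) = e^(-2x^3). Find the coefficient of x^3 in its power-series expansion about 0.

Differentiate repeatedly and evaluate at the center.

-2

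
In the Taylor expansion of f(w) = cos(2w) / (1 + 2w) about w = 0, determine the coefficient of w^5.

Multiply the two series term by term and collect like powers.

-52/3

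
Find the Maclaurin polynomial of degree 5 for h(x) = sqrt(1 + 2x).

7*x^5/8 - 5*x^4/8 + x^3/2 - x^2/2 + x + 1

Apply the Taylor formula c_k = f^(k)(a)/k!.
h(0) = 1
h′(0) = 1
h′′(0) = -1
h′′′(0) = 3
h^(4)(0) = -15
h^(5)(0) = 105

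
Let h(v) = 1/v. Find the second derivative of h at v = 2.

Apply the Taylor formula c_k = f^(k)(a)/k!.
From the series, [(v - 2)^2] h = 1/8; multiply by 2! = 2 to get 1/4.

1/4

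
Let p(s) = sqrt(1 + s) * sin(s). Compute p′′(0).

Write out both Maclaurin series and multiply, keeping only the needed powers.
The coefficient of s^2 in the expansion is 1/2, so p′′(0) = 2! * (1/2) = 1.

1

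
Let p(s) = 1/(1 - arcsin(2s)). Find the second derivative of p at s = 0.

8

Compose series: expand the inner function first, then feed it into the outer expansion.
The coefficient of s^2 in the expansion is 4, so p′′(0) = 2! * (4) = 8.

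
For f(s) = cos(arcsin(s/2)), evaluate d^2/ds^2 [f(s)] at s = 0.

Compose series: expand the inner function first, then feed it into the outer expansion.
The coefficient of s^2 in the expansion is -1/8, so f′′(0) = 2! * (-1/8) = -1/4.

-1/4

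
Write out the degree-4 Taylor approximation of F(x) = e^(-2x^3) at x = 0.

1 - 2*x^3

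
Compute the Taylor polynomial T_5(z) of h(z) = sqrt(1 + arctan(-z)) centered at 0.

-83*z^5/1280 + 17*z^4/384 + 5*z^3/48 - z^2/8 - z/2 + 1

Let u equal the inner series; expand the outer function in u and truncate.
h(0) = 1
h′(0) = -1/2
h′′(0) = -1/4
h′′′(0) = 5/8
h^(4)(0) = 17/16
h^(5)(0) = -249/32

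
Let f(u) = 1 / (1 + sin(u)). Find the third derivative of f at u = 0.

-5

Use the geometric series for the reciprocal, then substitute.
The coefficient of u^3 in the expansion is -5/6, so f′′′(0) = 3! * (-5/6) = -5.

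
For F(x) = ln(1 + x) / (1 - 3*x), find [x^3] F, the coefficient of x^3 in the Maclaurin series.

47/6

Multiply the numerator's expansion by the denominator's geometric series.
F(0) = 0
F′(0) = 1
F′′(0) = 5
F′′′(0) = 47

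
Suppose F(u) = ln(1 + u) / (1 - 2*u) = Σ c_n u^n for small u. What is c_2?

Expand 1/(denominator) as a geometric series and multiply by the numerator's series.
F(0) = 0
F′(0) = 1
F′′(0) = 3
So c_2 = F′′(0)/2! = 3/2.

3/2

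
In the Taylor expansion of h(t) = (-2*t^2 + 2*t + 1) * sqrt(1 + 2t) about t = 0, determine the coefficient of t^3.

-5/2

Distribute the polynomial across the series and collect like powers.
h(0) = 1
h′(0) = 3
h′′(0) = -1
h′′′(0) = -15
Dividing each by k! gives the coefficients c_0, ..., c_3.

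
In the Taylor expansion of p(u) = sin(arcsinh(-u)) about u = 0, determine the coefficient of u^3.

1/3

Substitute the inner expansion into the outer series and collect powers.
p(0) = 0
p′(0) = -1
p′′(0) = 0
p′′′(0) = 2
Dividing each by k! gives the coefficients c_0, ..., c_3.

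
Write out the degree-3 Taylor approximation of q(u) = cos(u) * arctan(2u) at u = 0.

Write out both Maclaurin series and multiply, keeping only the needed powers.
[u^0] = 0;  [u^1] = 2;  [u^2] = 0;  [u^3] = -11/3.

-11*u^3/3 + 2*u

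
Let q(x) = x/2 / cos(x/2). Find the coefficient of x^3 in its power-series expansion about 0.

1/16

Write the quotient as an unknown series and match coefficients against numerator = denominator · series.
q(0) = 0
q′(0) = 1/2
q′′(0) = 0
q′′′(0) = 3/8
Dividing each by k! gives the coefficients c_0, ..., c_3.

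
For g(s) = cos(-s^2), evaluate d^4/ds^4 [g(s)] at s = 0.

From the series, [s^4] g = -1/2; multiply by 4! = 24 to get -12.

-12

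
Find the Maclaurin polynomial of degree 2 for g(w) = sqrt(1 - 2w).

-w^2/2 - w + 1

[w^0] = 1;  [w^1] = -1;  [w^2] = -1/2.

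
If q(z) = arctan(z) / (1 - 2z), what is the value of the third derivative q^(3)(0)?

Expand each factor separately, then convolve coefficients.
The coefficient of z^3 in the expansion is 11/3, so q′′′(0) = 3! * (11/3) = 22.

22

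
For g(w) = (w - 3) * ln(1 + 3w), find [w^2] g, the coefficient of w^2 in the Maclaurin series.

33/2

Multiply each power in the prefactor through the base expansion.
g(0) = 0
g′(0) = -9
g′′(0) = 33
Then c_k = g^(k)(0)/k! gives each Taylor coefficient.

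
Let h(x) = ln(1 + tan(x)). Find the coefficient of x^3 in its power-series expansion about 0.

2/3

Let u equal the inner series; expand the outer function in u and truncate.
h(0) = 0
h′(0) = 1
h′′(0) = -1
h′′′(0) = 4
Dividing each by k! gives the coefficients c_0, ..., c_3.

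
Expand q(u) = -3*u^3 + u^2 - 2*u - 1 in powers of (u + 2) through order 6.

Use the known series and substitute for the argument.
q(-2) = 31
q′(-2) = -42
q′′(-2) = 38
q′′′(-2) = -18
q^(4)(-2) = 0
q^(5)(-2) = 0
q^(6)(-2) = 0
The Taylor polynomial is Σ q^(k)(-2)/k! · (u + 2)^k.

-3*(u + 2)^3 + 19*(u + 2)^2 - 42*(u + 2) + 31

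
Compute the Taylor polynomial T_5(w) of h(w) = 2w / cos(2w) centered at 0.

20*w^5/3 + 4*w^3 + 2*w

Invert the denominator's series and multiply.
h(0) = 0
h′(0) = 2
h′′(0) = 0
h′′′(0) = 24
h^(4)(0) = 0
h^(5)(0) = 800
The Taylor polynomial is Σ h^(k)(0)/k! · w^k.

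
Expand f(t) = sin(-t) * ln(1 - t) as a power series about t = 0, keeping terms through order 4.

Multiply the two series term by term and collect like powers.
f(0) = 0
f′(0) = 0
f′′(0) = 2
f′′′(0) = 3
f^(4)(0) = 4

t^4/6 + t^3/2 + t^2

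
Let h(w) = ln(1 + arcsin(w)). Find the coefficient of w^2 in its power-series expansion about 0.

-1/2

Substitute the inner expansion into the outer series and collect powers.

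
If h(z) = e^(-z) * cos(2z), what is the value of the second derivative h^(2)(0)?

Take the Cauchy product of the two expansions.
The coefficient of z^2 in the expansion is -3/2, so h′′(0) = 2! * (-3/2) = -3.

-3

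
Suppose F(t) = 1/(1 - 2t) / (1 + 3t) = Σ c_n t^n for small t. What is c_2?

Take the Cauchy product of the two expansions.
F(0) = 1
F′(0) = -1
F′′(0) = 14
The Taylor polynomial is Σ F^(k)(0)/k! · t^k.

7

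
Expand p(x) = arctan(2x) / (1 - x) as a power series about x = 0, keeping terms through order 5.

Use 1/(1 - r) = Σ r^k on the denominator, then take the Cauchy product.

86*x^5/15 - 2*x^4/3 - 2*x^3/3 + 2*x^2 + 2*x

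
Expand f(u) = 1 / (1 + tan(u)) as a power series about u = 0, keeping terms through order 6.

Use the geometric series for the reciprocal, then substitute.

122*u^6/45 - 32*u^5/15 + 5*u^4/3 - 4*u^3/3 + u^2 - u + 1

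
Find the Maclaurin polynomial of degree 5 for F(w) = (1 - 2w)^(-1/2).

63*w^5/8 + 35*w^4/8 + 5*w^3/2 + 3*w^2/2 + w + 1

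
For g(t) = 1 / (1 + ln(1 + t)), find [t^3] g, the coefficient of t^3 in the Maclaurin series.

-7/3

Expand as Σ (-1)^k u^k with u equal to the inner function's series.
g(0) = 1
g′(0) = -1
g′′(0) = 3
g′′′(0) = -14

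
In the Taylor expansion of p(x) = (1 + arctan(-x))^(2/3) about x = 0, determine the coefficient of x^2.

-1/9

Compose series: expand the inner function first, then feed it into the outer expansion.
p(0) = 1
p′(0) = -2/3
p′′(0) = -2/9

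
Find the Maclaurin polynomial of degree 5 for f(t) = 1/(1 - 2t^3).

f(0) = 1
f′(0) = 0
f′′(0) = 0
f′′′(0) = 12
f^(4)(0) = 0
f^(5)(0) = 0
Then c_k = f^(k)(0)/k! gives each Taylor coefficient.

2*t^3 + 1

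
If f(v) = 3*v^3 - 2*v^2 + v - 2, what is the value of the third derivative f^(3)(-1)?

18

From the series, [(v + 1)^3] f = 3; multiply by 3! = 6 to get 18.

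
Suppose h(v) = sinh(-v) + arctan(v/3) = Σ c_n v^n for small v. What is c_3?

Combine the two series term by term.

-29/162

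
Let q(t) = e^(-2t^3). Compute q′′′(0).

-12

From the series, [t^3] q = -2; multiply by 3! = 6 to get -12.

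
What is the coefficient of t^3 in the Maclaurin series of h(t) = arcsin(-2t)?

Use the known series and substitute for the argument.
[t^0] = 0;  [t^1] = -2;  [t^2] = 0;  [t^3] = -4/3.

-4/3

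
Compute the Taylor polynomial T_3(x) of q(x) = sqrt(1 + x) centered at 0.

q(0) = 1
q′(0) = 1/2
q′′(0) = -1/4
q′′′(0) = 3/8

x^3/16 - x^2/8 + x/2 + 1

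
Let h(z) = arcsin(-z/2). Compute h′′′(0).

-1/8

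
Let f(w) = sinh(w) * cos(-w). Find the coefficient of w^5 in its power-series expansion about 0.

-1/30

Multiply the two series term by term and collect like powers.
[w^0] = 0;  [w^1] = 1;  [w^2] = 0;  [w^3] = -1/3;  [w^4] = 0;  [w^5] = -1/30.
So c_5 = f^(5)(0)/5! = -1/30.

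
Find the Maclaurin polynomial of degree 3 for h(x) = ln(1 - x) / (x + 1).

Use 1/(1 - r) = Σ r^k on the denominator, then take the Cauchy product.

-5*x^3/6 + x^2/2 - x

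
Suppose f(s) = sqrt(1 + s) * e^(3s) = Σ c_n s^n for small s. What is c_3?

103/16

Expand each factor separately, then convolve coefficients.
f(0) = 1
f′(0) = 7/2
f′′(0) = 47/4
f′′′(0) = 309/8
So c_3 = f′′′(0)/3! = 103/16.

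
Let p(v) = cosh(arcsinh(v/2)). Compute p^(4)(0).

Let u equal the inner series; expand the outer function in u and truncate.
The coefficient of v^4 in the expansion is -1/128, so p^(4)(0) = 4! * (-1/128) = -3/16.

-3/16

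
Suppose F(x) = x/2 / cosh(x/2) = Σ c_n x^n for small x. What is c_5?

5/768

Invert the denominator's series and multiply.
F(0) = 0
F′(0) = 1/2
F′′(0) = 0
F′′′(0) = -3/8
F^(4)(0) = 0
F^(5)(0) = 25/32
So c_5 = F^(5)(0)/5! = 5/768.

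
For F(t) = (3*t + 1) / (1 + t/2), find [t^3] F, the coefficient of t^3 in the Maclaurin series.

Distribute the polynomial across the series and collect like powers.
F(0) = 1
F′(0) = 5/2
F′′(0) = -5/2
F′′′(0) = 15/4
So c_3 = F′′′(0)/3! = 5/8.

5/8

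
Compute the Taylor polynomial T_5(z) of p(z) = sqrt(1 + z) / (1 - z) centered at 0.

Take the Cauchy product of the two expansions.
p(0) = 1
p′(0) = 3/2
p′′(0) = 11/4
p′′′(0) = 69/8
p^(4)(0) = 537/16
p^(5)(0) = 5475/32

365*z^5/256 + 179*z^4/128 + 23*z^3/16 + 11*z^2/8 + 3*z/2 + 1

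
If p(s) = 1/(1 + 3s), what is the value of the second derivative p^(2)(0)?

18

Use the known series and substitute for the argument.
The coefficient of s^2 in the expansion is 9, so p′′(0) = 2! * (9) = 18.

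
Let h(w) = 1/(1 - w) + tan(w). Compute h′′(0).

2

Combine the two series term by term.
The coefficient of w^2 in the expansion is 1, so h′′(0) = 2! * (1) = 2.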